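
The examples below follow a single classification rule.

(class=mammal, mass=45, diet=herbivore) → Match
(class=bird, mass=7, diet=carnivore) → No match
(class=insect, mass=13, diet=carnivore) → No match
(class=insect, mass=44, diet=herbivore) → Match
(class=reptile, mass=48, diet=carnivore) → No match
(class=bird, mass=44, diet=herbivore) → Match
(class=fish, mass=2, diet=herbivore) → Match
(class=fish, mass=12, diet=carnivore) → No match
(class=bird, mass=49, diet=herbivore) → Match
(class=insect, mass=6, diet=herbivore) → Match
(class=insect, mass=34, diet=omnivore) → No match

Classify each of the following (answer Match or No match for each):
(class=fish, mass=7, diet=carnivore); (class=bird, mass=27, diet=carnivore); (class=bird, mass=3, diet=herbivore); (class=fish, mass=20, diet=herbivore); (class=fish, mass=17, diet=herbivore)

The pattern is that an item is 'Match' exactly when: diet is herbivore.
(class=fish, mass=7, diet=carnivore): diet is carnivore — fails this test, so No match.
(class=bird, mass=27, diet=carnivore): diet is carnivore — fails this test, so No match.
(class=bird, mass=3, diet=herbivore): diet is herbivore — fits, so Match.
(class=fish, mass=20, diet=herbivore): diet is herbivore — fits, so Match.
(class=fish, mass=17, diet=herbivore): diet is herbivore — fits, so Match.

No match, No match, Match, Match, Match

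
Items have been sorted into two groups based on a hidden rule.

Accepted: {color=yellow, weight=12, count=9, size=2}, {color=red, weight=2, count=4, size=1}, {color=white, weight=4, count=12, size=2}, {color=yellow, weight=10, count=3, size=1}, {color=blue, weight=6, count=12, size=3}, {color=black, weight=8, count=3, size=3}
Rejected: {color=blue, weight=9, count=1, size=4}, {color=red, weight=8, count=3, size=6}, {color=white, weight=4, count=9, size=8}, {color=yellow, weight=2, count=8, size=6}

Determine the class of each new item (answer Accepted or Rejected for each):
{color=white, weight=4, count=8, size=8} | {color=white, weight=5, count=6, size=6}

Rejected, Rejected

The common property of the 'Accepted' items is: size ≤ 3. No 'Rejected' item has it.
{color=white, weight=4, count=8, size=8}: Rejected (size = 8).
{color=white, weight=5, count=6, size=6}: Rejected (size = 6).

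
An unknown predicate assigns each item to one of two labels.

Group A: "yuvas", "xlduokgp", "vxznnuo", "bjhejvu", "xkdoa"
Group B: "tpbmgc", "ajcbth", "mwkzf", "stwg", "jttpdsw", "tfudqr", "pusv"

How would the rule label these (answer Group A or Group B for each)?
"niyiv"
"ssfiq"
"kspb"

Group A, Group B, Group B

Rule: has ≥ 2 vowels. This holds for each 'Group A' example and fails for each 'Group B' one.
"niyiv": 2 vowels, has this property → Group A. "ssfiq": 1 vowel, fails the rule → Group B. "kspb": 0 vowels, fails the rule → Group B.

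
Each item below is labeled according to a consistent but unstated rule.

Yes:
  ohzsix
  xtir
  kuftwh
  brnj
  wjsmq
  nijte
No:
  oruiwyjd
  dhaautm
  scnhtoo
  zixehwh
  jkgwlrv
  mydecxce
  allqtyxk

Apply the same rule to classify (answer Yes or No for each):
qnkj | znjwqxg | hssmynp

Yes, No, No

The distinguishing property — length ≤ 6 — holds for all the 'Yes' cases and none of the 'No' cases.
qnkj — length 4, hence Yes.
znjwqxg — length 7, hence No.
hssmynp — length 7, hence No.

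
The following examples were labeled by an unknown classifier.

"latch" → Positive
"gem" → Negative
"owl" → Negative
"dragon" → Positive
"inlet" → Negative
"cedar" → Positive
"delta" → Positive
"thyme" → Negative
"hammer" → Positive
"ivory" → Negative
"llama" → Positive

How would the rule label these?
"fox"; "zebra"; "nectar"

Negative, Positive, Positive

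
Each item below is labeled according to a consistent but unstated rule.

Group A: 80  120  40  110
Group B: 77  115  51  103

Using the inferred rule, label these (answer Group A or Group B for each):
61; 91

Group B, Group B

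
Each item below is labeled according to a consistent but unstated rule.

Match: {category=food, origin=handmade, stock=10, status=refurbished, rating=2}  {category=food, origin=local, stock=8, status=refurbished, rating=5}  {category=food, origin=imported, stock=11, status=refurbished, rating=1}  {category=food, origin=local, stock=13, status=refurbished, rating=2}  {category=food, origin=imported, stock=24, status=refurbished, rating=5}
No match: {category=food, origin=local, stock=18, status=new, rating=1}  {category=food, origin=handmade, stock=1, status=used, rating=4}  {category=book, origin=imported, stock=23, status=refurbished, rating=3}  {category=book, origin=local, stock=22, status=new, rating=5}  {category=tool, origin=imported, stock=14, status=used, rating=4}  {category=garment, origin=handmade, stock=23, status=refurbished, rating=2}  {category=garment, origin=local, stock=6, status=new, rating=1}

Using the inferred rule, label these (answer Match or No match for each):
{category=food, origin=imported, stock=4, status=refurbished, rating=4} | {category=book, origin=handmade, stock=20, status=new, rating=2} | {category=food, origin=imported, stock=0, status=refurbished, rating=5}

Every 'Match' example satisfies: status is refurbished AND category is food. None of the 'No match' examples do.

Match, No match, Match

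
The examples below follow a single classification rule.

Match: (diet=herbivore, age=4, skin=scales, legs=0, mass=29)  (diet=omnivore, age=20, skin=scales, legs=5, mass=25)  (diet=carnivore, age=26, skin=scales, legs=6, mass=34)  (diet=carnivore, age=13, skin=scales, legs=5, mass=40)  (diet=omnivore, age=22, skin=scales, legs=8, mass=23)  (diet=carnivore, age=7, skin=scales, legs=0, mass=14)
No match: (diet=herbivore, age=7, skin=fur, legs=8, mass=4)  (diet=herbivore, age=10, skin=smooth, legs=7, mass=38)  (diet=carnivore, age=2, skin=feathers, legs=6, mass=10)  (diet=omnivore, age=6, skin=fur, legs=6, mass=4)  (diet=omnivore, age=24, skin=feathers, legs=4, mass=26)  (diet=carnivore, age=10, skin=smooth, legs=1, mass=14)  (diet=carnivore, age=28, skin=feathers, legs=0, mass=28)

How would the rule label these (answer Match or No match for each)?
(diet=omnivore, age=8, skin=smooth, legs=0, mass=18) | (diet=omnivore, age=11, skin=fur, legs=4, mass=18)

No match, No match

All 'Match' examples share one property — skin is scales — and every 'No match' example lacks it.
No match: (diet=omnivore, age=8, skin=smooth, legs=0, mass=18), since skin is smooth.
No match: (diet=omnivore, age=11, skin=fur, legs=4, mass=18), since skin is fur.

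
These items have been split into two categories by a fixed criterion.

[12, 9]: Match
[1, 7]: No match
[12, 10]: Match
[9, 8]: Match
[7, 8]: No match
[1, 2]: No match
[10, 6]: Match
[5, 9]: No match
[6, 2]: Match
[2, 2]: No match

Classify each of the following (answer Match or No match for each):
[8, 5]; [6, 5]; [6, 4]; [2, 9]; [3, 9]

Match, Match, Match, No match, No match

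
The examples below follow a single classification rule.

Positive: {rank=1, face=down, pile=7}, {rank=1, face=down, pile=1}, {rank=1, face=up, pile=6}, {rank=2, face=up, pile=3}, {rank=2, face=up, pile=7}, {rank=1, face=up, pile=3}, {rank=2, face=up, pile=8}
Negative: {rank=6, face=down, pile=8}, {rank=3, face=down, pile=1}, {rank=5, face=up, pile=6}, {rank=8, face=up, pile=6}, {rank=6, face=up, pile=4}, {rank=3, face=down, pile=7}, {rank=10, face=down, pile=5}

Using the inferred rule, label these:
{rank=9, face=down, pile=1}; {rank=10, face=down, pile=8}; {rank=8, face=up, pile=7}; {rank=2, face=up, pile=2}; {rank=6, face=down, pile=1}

A rule that fits every label: rank ≤ 2 — true of each 'Positive' example, false of each 'Negative' one.

Negative, Negative, Negative, Positive, Negative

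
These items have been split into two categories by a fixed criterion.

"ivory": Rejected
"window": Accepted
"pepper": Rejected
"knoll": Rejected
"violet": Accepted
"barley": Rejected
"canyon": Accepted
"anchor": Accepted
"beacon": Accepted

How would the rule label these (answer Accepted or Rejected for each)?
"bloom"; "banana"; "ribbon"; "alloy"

The pattern is that an item is 'Accepted' exactly when: even length AND contains 'o'.
"bloom" — length 5, has 'o', hence Rejected.
"banana" — length 6, no 'o', hence Rejected.
"ribbon" — length 6, has 'o', hence Accepted.
"alloy" — length 5, has 'o', hence Rejected.

Rejected, Rejected, Accepted, Rejected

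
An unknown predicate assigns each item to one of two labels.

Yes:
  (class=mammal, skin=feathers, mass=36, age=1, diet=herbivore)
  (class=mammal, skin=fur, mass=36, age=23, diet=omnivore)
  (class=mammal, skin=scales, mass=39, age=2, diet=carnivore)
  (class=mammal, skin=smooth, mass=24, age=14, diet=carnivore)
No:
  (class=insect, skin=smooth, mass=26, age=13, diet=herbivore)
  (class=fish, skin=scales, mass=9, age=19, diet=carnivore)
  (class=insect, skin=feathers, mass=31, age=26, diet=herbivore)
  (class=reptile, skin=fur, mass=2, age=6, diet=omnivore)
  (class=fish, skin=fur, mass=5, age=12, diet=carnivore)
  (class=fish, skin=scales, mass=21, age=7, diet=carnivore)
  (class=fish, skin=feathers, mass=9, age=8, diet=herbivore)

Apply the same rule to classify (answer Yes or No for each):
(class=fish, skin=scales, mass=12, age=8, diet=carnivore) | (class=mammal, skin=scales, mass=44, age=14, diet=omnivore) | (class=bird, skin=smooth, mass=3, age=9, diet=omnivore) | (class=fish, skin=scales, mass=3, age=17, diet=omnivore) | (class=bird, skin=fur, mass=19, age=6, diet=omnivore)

No, Yes, No, No, No

The rule appears to be: class is mammal.
(class=fish, skin=scales, mass=12, age=8, diet=carnivore): No (class is fish).
(class=mammal, skin=scales, mass=44, age=14, diet=omnivore): Yes (class is mammal).
(class=bird, skin=smooth, mass=3, age=9, diet=omnivore): No (class is bird).
(class=fish, skin=scales, mass=3, age=17, diet=omnivore): No (class is fish).
(class=bird, skin=fur, mass=19, age=6, diet=omnivore): No (class is bird).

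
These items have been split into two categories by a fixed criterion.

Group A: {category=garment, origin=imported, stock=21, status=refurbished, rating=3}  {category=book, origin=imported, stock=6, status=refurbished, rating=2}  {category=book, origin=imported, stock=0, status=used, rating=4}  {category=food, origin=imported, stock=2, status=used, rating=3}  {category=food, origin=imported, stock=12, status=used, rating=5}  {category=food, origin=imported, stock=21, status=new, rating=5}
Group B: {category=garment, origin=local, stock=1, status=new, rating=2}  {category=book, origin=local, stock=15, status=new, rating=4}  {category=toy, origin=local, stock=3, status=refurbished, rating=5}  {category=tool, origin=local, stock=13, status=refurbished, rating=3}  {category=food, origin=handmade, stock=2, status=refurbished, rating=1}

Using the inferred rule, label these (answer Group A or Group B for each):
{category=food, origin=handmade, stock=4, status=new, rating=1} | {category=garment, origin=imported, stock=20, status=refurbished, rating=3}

Group B, Group A

The simplest hypothesis consistent with all the labels is: origin is imported.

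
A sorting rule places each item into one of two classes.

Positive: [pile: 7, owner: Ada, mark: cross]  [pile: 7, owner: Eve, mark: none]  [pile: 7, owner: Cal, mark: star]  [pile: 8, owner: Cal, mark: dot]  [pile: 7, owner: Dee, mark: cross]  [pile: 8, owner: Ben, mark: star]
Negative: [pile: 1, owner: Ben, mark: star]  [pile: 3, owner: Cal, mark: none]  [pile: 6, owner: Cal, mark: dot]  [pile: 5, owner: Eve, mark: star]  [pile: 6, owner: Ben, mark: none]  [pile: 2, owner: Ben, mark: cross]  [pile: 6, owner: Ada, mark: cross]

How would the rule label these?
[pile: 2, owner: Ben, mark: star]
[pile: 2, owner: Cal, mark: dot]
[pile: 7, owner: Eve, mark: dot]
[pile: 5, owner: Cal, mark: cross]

Negative, Negative, Positive, Negative

The distinguishing property — pile ≥ 7 — holds for all the 'Positive' cases and none of the 'Negative' cases.
[pile: 2, owner: Ben, mark: star]: Negative (pile = 2).
[pile: 2, owner: Cal, mark: dot]: Negative (pile = 2).
[pile: 7, owner: Eve, mark: dot]: Positive (pile = 7).
[pile: 5, owner: Cal, mark: cross]: Negative (pile = 5).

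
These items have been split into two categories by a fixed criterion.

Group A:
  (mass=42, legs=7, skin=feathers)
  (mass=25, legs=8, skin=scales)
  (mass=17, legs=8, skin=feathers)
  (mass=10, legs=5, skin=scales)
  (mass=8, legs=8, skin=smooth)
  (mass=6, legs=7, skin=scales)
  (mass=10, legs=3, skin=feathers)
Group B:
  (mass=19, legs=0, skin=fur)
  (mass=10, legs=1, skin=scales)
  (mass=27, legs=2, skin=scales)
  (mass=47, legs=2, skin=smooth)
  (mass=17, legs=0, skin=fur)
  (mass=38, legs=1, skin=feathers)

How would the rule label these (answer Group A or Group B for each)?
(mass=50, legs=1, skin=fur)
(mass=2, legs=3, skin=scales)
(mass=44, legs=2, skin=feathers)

All 'Group A' examples share one property — legs ≥ 3 — and every 'Group B' example lacks it.

Group B, Group A, Group B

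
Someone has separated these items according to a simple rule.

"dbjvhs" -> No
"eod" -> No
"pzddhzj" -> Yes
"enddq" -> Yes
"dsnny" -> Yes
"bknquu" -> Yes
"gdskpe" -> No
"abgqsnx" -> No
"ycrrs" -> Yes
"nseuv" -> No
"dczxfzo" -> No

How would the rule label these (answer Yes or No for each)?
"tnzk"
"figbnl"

A rule that fits every label: has a double letter — true of each 'Yes' example, false of each 'No' one.

No, No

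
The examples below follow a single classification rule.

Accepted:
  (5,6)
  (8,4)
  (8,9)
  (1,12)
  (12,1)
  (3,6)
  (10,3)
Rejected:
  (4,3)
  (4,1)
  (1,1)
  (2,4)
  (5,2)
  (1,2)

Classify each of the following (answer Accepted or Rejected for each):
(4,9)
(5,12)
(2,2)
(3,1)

Accepted, Accepted, Rejected, Rejected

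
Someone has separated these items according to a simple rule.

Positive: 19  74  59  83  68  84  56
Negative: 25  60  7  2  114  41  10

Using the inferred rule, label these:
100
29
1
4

The common property of the 'Positive' items is: digit sum ≥ 8. No 'Negative' item has it.
100: Negative (digit sum 1+0+0 = 1).
29: Positive (digit sum 2+9 = 11).
1: Negative (digit sum 1).
4: Negative (digit sum 4).

Negative, Positive, Negative, Negative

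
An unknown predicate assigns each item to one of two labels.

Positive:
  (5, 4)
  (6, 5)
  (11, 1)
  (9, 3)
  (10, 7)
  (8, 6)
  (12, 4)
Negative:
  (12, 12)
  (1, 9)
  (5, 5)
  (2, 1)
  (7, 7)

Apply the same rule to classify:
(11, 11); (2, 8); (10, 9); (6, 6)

Negative, Negative, Positive, Negative

A rule that fits every label: first > second AND sum ≥ 9 — true of each 'Positive' example, false of each 'Negative' one.
(11, 11): 11 = 11, 11+11 = 22, fails this test → Negative. (2, 8): 2 < 8, 2+8 = 10, fails this test → Negative. (10, 9): 10 > 9, 10+9 = 19, qualifies → Positive. (6, 6): 6 = 6, 6+6 = 12, fails this test → Negative.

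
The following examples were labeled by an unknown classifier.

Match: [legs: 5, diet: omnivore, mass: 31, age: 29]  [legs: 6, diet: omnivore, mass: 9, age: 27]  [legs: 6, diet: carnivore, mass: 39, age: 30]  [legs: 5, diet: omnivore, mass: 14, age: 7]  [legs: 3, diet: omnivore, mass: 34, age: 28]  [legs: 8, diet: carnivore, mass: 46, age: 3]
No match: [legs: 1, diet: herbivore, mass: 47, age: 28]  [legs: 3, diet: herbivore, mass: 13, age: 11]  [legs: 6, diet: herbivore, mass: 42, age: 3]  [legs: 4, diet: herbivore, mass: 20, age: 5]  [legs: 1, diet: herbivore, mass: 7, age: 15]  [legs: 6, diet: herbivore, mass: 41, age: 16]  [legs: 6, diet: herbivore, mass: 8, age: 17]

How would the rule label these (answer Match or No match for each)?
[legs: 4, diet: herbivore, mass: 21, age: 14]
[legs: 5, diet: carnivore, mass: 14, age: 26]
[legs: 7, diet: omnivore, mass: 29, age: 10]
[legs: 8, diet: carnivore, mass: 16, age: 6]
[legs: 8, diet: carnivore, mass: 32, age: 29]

The pattern is that an item is 'Match' exactly when: diet is not herbivore.
No match: [legs: 4, diet: herbivore, mass: 21, age: 14], since diet is herbivore. Match: [legs: 5, diet: carnivore, mass: 14, age: 26], since diet is carnivore. Match: [legs: 7, diet: omnivore, mass: 29, age: 10], since diet is omnivore. Match: [legs: 8, diet: carnivore, mass: 16, age: 6], since diet is carnivore. Match: [legs: 8, diet: carnivore, mass: 32, age: 29], since diet is carnivore.

No match, Match, Match, Match, Match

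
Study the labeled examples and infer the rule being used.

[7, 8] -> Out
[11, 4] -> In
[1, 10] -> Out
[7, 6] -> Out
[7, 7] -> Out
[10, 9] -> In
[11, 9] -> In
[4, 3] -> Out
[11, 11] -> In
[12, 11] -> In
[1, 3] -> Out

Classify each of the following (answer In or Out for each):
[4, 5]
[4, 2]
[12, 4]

Out, Out, In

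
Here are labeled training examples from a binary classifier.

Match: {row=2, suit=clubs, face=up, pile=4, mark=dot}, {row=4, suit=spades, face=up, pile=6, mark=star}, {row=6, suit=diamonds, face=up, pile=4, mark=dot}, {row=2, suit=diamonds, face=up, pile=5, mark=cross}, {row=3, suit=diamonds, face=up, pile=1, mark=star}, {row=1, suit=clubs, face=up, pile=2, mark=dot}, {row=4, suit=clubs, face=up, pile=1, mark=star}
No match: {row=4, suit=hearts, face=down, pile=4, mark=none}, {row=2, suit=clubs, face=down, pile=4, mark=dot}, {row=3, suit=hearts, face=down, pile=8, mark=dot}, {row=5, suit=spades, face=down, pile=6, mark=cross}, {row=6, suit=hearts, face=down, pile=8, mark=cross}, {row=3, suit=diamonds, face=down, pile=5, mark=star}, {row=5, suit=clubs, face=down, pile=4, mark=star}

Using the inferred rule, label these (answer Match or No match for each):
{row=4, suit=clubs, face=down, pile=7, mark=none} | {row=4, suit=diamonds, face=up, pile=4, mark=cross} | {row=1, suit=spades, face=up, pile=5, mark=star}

No match, Match, Match

Rule: face is up. This holds for each 'Match' example and fails for each 'No match' one.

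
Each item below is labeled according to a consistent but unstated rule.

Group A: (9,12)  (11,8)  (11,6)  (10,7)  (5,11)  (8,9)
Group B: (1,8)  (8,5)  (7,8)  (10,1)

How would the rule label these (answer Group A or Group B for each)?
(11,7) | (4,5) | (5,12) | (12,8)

Group A, Group B, Group A, Group A

The rule appears to be: sum ≥ 16.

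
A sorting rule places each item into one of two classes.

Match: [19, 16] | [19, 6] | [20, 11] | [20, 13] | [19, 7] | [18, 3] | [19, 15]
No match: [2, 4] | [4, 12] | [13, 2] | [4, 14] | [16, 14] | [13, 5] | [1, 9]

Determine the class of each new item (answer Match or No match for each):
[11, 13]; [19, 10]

No match, Match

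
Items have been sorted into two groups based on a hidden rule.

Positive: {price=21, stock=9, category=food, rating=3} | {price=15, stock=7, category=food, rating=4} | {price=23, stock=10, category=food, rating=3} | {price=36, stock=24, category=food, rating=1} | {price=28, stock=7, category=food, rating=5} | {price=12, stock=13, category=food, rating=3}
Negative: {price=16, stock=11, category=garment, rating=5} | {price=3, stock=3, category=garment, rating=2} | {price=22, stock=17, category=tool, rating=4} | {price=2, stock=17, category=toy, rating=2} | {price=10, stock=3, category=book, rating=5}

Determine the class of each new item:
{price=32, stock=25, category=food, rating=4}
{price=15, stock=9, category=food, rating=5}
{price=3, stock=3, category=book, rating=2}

Positive, Positive, Negative

The simplest hypothesis consistent with all the labels is: category is food.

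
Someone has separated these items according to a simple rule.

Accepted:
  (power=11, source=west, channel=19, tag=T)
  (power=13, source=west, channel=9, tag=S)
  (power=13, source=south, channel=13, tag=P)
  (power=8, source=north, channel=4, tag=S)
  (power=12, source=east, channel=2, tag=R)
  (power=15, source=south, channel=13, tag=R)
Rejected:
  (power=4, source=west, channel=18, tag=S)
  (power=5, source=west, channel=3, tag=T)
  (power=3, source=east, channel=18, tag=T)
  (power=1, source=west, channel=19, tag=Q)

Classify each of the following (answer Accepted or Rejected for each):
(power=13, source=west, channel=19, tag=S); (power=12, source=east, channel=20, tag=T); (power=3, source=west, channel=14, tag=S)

The simplest hypothesis consistent with all the labels is: power ≥ 8.
Accepted: (power=13, source=west, channel=19, tag=S), since power = 13.
Accepted: (power=12, source=east, channel=20, tag=T), since power = 12.
Rejected: (power=3, source=west, channel=14, tag=S), since power = 3.

Accepted, Accepted, Rejected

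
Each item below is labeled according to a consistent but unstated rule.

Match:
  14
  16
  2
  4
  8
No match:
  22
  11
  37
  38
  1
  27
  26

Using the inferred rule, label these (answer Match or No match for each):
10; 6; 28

Match, Match, No match

The classifier is using: even AND at most 16.
10 — 10 is even, 10 ≤ 16, hence Match. 6 — 6 is even, 6 ≤ 16, hence Match. 28 — 28 is even, 28 > 16, hence No match.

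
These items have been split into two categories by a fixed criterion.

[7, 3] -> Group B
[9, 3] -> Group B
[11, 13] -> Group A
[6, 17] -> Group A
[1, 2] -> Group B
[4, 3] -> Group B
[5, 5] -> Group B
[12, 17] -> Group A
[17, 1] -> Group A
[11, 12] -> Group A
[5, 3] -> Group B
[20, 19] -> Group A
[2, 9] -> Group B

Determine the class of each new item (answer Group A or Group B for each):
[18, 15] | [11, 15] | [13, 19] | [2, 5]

The rule appears to be: sum ≥ 18.

Group A, Group A, Group A, Group B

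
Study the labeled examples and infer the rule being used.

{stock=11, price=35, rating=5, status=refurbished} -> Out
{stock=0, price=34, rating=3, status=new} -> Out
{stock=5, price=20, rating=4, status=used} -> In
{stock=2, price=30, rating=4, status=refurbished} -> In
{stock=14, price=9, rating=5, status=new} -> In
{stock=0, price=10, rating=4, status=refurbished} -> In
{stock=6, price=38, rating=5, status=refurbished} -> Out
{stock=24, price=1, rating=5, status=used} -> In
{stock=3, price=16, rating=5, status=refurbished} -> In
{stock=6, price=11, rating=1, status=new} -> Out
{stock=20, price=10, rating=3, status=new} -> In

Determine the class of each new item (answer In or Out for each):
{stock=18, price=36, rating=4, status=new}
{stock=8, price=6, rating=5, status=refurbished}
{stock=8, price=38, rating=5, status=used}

'In' ⟺ price ≤ 30 AND rating ≥ 3.

Out, In, Out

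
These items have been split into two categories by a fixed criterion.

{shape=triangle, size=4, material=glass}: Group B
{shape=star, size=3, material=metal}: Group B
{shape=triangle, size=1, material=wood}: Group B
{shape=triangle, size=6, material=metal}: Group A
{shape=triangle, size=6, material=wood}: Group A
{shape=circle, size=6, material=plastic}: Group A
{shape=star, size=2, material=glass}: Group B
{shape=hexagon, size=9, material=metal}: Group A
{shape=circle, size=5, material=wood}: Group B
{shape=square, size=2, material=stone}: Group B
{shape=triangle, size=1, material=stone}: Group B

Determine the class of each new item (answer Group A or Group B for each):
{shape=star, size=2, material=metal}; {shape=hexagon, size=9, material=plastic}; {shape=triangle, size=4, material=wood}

'Group A' ⟺ size ≥ 6.
{shape=star, size=2, material=metal}: size = 2 — doesn't qualify, so Group B. {shape=hexagon, size=9, material=plastic}: size = 9 — fits, so Group A. {shape=triangle, size=4, material=wood}: size = 4 — doesn't qualify, so Group B.

Group B, Group A, Group B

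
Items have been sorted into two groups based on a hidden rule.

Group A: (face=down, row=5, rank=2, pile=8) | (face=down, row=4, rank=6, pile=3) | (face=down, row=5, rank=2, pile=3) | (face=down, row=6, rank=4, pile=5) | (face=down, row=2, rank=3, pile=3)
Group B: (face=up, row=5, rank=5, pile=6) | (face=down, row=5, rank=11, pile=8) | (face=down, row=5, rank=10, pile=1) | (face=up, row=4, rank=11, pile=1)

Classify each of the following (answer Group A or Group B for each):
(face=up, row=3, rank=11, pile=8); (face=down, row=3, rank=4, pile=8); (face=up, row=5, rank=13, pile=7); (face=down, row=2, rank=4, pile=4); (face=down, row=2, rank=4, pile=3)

The common property of the 'Group A' items is: face is down AND rank ≤ 6. No 'Group B' item has it.

Group B, Group A, Group B, Group A, Group A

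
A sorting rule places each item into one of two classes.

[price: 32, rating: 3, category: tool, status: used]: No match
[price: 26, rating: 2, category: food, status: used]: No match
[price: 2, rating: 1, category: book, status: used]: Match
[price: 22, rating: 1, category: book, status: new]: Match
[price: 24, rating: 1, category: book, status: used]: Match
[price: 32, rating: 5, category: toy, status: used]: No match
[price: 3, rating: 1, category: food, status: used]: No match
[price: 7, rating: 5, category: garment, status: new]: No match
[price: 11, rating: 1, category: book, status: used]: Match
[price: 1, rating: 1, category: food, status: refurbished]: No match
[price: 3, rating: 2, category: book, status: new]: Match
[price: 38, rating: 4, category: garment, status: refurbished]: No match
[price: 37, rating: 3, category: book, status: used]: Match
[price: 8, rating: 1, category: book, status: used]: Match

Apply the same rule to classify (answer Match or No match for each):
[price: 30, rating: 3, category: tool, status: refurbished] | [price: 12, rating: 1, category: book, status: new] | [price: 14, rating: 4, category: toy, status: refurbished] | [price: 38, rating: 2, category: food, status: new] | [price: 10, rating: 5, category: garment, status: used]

Rule: category is book. This holds for each 'Match' example and fails for each 'No match' one.
[price: 30, rating: 3, category: tool, status: refurbished] → category is tool → No match.
[price: 12, rating: 1, category: book, status: new] → category is book → Match.
[price: 14, rating: 4, category: toy, status: refurbished] → category is toy → No match.
[price: 38, rating: 2, category: food, status: new] → category is food → No match.
[price: 10, rating: 5, category: garment, status: used] → category is garment → No match.

No match, Match, No match, No match, No match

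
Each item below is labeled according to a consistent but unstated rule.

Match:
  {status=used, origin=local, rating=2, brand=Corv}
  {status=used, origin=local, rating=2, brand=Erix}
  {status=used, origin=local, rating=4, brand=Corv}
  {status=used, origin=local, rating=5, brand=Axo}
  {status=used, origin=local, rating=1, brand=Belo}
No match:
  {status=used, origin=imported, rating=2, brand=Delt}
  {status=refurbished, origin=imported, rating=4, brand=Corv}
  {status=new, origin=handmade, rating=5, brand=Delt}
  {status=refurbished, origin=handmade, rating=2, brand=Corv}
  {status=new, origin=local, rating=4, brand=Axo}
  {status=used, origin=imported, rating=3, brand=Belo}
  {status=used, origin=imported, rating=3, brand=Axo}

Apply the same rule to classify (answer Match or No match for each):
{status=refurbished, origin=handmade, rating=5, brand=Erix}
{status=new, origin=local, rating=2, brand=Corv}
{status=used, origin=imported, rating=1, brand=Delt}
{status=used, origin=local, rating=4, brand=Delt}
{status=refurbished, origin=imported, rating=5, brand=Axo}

Every 'Match' example satisfies: status is used AND origin is local. None of the 'No match' examples do.

No match, No match, No match, Match, No match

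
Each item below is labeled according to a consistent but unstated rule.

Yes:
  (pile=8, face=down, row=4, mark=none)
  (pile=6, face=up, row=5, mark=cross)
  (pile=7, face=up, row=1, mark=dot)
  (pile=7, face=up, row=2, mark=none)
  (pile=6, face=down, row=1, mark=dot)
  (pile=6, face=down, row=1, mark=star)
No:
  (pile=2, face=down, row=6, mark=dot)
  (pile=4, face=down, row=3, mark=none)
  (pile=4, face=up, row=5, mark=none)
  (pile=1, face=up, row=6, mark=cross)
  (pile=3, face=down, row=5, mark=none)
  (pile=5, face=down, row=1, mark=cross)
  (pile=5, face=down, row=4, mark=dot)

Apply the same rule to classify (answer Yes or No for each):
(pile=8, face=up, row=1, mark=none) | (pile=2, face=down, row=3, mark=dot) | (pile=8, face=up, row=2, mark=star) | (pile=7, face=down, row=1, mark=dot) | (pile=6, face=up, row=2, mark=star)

'Yes' ⟺ pile ≥ 6.
(pile=8, face=up, row=1, mark=none) → pile = 8 → Yes.
(pile=2, face=down, row=3, mark=dot) → pile = 2 → No.
(pile=8, face=up, row=2, mark=star) → pile = 8 → Yes.
(pile=7, face=down, row=1, mark=dot) → pile = 7 → Yes.
(pile=6, face=up, row=2, mark=star) → pile = 6 → Yes.

Yes, No, Yes, Yes, Yes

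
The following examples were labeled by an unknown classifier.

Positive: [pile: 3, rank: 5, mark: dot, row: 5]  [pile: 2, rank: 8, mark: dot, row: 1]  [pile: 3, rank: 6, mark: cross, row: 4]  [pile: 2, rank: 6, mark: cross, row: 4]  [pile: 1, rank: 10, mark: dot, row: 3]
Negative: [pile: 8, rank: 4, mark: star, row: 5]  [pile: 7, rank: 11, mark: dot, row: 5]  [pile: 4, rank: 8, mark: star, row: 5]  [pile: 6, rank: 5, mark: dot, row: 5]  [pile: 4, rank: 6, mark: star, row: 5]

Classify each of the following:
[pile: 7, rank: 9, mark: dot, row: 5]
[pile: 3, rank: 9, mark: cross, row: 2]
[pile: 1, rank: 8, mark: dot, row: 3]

The pattern is that an item is 'Positive' exactly when: pile ≤ 3.

Negative, Positive, Positive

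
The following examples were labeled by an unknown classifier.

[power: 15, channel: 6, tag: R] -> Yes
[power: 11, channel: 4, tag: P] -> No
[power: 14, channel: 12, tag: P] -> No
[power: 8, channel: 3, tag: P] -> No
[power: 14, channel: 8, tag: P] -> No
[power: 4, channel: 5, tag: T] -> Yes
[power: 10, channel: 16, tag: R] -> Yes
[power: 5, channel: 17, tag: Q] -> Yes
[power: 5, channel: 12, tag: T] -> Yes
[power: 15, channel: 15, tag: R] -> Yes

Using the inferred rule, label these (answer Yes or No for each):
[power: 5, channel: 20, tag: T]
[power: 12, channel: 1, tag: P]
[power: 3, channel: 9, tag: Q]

All 'Yes' examples share one property — tag is not P — and every 'No' example lacks it.
[power: 5, channel: 20, tag: T] — tag is T, hence Yes.
[power: 12, channel: 1, tag: P] — tag is P, hence No.
[power: 3, channel: 9, tag: Q] — tag is Q, hence Yes.

Yes, No, Yes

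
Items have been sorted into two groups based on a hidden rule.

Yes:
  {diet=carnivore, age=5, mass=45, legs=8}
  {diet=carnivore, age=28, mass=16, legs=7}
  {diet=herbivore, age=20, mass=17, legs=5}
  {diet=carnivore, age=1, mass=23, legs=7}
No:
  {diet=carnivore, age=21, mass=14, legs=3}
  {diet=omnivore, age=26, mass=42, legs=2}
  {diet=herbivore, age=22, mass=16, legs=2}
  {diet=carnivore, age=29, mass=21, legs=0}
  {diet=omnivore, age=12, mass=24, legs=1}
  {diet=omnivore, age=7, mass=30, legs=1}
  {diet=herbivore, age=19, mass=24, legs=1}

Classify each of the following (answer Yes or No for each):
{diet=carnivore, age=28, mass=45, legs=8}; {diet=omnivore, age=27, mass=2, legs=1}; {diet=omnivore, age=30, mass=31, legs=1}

Yes, No, No

The rule appears to be: legs ≥ 5.
Yes: {diet=carnivore, age=28, mass=45, legs=8}, since legs = 8.
No: {diet=omnivore, age=27, mass=2, legs=1}, since legs = 1.
No: {diet=omnivore, age=30, mass=31, legs=1}, since legs = 1.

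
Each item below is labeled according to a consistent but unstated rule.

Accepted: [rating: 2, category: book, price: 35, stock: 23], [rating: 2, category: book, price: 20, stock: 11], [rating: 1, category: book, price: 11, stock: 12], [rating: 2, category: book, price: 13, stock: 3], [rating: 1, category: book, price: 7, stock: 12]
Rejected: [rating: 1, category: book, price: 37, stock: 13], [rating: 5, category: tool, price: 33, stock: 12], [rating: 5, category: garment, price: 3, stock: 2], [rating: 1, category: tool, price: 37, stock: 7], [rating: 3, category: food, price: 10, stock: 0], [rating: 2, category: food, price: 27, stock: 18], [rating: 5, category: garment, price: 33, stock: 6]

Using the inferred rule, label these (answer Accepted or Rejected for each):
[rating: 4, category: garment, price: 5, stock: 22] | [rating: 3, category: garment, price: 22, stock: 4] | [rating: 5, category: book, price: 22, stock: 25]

Rule: category is book AND price ≤ 35. This holds for each 'Accepted' example and fails for each 'Rejected' one.
[rating: 4, category: garment, price: 5, stock: 22]: category is garment, price = 5 — lacks this property, so Rejected. [rating: 3, category: garment, price: 22, stock: 4]: category is garment, price = 22 — lacks this property, so Rejected. [rating: 5, category: book, price: 22, stock: 25]: category is book, price = 22 — has this property, so Accepted.

Rejected, Rejected, Accepted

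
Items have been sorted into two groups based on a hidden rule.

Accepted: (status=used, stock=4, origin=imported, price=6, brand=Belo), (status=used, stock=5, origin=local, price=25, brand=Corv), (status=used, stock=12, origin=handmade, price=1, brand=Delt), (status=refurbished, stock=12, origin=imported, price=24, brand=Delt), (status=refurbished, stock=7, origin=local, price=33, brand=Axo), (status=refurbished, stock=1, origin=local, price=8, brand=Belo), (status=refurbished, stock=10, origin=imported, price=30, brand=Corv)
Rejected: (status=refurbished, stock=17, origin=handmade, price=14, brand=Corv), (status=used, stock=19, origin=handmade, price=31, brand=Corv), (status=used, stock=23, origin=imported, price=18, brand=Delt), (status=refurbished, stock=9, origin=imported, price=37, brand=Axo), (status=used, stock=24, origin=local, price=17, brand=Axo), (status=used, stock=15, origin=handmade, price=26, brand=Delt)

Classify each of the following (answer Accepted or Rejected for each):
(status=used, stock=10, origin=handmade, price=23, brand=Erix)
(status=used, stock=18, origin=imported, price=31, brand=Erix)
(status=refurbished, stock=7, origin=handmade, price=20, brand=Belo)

One predicate separates the groups cleanly: stock ≤ 12 AND price ≤ 33.
(status=used, stock=10, origin=handmade, price=23, brand=Erix) — stock = 10, price = 23, hence Accepted.
(status=used, stock=18, origin=imported, price=31, brand=Erix) — stock = 18, price = 31, hence Rejected.
(status=refurbished, stock=7, origin=handmade, price=20, brand=Belo) — stock = 7, price = 20, hence Accepted.

Accepted, Rejected, Accepted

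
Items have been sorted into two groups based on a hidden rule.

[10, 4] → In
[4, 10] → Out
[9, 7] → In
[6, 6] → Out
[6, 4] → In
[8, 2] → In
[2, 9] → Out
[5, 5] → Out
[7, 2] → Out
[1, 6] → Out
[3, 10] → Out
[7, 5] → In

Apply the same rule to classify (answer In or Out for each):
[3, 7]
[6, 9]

Out, Out

The distinguishing property — first > second AND sum is even — holds for all the 'In' cases and none of the 'Out' cases.
[3, 7] — 3 < 7, 3+7 = 10, hence Out. [6, 9] — 6 < 9, 6+9 = 15, hence Out.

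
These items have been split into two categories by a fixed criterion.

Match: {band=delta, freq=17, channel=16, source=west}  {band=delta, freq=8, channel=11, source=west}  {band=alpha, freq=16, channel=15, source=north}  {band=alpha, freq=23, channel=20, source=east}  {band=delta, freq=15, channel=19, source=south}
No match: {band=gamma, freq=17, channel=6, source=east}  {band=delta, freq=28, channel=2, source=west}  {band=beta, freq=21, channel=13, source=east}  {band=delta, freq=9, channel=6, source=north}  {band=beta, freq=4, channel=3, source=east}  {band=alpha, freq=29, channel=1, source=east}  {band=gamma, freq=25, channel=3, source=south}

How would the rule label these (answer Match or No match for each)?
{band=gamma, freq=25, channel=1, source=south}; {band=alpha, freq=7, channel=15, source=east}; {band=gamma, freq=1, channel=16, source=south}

No match, Match, Match

Every 'Match' example satisfies: freq = 8 OR channel ≥ 15. None of the 'No match' examples do.
{band=gamma, freq=25, channel=1, source=south}: freq = 25, channel = 1, doesn't qualify → No match. {band=alpha, freq=7, channel=15, source=east}: freq = 7, channel = 15, matches → Match. {band=gamma, freq=1, channel=16, source=south}: freq = 1, channel = 16, matches → Match.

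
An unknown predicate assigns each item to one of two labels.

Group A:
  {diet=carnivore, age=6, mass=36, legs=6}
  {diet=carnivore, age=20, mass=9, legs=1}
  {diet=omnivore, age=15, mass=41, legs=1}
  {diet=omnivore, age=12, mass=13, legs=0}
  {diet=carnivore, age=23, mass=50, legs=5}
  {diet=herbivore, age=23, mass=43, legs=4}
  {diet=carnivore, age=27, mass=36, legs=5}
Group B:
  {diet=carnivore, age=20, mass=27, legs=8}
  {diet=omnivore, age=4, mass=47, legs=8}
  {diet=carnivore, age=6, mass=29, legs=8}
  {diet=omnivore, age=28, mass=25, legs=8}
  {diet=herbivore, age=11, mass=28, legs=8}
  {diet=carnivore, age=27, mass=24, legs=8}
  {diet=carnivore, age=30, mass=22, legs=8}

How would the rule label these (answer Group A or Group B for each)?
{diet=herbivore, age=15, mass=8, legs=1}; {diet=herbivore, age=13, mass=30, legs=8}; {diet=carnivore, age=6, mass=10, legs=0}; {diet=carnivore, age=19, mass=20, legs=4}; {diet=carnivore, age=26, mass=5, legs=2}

The pattern is that an item is 'Group A' exactly when: legs ≤ 6.
{diet=herbivore, age=15, mass=8, legs=1} → legs = 1 → Group A.
{diet=herbivore, age=13, mass=30, legs=8} → legs = 8 → Group B.
{diet=carnivore, age=6, mass=10, legs=0} → legs = 0 → Group A.
{diet=carnivore, age=19, mass=20, legs=4} → legs = 4 → Group A.
{diet=carnivore, age=26, mass=5, legs=2} → legs = 2 → Group A.

Group A, Group B, Group A, Group A, Group A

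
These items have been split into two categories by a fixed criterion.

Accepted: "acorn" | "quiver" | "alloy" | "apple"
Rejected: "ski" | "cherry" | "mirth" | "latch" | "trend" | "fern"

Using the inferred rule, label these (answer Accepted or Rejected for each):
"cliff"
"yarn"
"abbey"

The simplest hypothesis consistent with all the labels is: has ≥ 2 vowels.

Rejected, Rejected, Accepted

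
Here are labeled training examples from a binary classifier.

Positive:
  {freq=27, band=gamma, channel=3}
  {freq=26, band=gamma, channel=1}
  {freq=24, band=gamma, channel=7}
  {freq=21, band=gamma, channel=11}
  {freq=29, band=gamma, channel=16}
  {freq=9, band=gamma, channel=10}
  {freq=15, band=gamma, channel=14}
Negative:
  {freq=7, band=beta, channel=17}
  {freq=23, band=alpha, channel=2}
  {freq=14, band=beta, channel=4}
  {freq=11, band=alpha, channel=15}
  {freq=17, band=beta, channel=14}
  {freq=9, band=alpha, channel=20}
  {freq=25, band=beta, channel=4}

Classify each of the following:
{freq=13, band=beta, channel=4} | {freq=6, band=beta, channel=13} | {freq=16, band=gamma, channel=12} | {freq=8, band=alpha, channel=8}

The distinguishing property — band is gamma — holds for all the 'Positive' cases and none of the 'Negative' cases.

Negative, Negative, Positive, Negative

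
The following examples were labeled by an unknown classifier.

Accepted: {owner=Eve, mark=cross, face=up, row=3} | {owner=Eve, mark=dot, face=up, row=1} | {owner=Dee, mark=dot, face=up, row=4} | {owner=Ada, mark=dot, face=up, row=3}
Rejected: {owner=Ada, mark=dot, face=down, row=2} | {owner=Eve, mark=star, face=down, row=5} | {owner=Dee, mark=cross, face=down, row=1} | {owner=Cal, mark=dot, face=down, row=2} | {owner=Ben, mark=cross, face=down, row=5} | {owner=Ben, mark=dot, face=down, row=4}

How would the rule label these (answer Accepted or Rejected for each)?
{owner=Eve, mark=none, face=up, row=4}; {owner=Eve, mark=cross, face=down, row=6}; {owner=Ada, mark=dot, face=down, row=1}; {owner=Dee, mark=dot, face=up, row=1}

Accepted, Rejected, Rejected, Accepted

Rule: face is up. This holds for each 'Accepted' example and fails for each 'Rejected' one.
{owner=Eve, mark=none, face=up, row=4}: face is up — matches, so Accepted. {owner=Eve, mark=cross, face=down, row=6}: face is down — does not fit, so Rejected. {owner=Ada, mark=dot, face=down, row=1}: face is down — does not fit, so Rejected. {owner=Dee, mark=dot, face=up, row=1}: face is up — matches, so Accepted.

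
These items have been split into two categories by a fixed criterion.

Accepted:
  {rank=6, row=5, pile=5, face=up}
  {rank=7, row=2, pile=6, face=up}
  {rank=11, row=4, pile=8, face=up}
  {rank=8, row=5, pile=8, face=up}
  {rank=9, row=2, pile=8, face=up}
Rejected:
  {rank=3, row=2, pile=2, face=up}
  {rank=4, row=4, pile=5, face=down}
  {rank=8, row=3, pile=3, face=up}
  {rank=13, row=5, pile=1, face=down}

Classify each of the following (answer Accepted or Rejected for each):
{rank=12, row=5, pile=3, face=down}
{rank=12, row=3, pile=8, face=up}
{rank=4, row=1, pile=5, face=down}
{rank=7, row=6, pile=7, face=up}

Rejected, Accepted, Rejected, Accepted

All 'Accepted' examples share one property — face is up AND pile ≥ 5 — and every 'Rejected' example lacks it.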